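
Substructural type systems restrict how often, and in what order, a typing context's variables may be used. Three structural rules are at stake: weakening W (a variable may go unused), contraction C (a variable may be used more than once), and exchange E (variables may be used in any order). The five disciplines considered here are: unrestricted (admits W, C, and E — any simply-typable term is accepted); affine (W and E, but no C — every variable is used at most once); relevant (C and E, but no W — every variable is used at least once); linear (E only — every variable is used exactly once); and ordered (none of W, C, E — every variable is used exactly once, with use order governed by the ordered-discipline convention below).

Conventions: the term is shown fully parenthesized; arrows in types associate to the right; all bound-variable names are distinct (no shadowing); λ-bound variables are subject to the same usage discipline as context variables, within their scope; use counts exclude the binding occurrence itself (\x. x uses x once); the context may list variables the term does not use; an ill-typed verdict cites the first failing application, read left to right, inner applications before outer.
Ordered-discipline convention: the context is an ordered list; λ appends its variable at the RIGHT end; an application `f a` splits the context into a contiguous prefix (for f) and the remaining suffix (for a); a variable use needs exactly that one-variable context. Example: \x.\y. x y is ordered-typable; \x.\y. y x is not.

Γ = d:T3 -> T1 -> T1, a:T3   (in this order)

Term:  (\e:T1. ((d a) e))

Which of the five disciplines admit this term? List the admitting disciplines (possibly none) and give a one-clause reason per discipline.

accepted by: ordered, linear, affine, relevant, unrestricted
counts: d ×1, a ×1, e (λ-bound) ×1
use order (left to right): d, a, e
typing: ✓ — T1 -> T1
ordered: ✓, single-use (d, a, e), ordered derivation ok
linear: ✓, single use per variable (d, a, e)
affine: ✓, at most one use each (d, a, e)
relevant: ✓, none of d, a, e goes unused
unrestricted: ✓, typability at T1 -> T1 is all that's needed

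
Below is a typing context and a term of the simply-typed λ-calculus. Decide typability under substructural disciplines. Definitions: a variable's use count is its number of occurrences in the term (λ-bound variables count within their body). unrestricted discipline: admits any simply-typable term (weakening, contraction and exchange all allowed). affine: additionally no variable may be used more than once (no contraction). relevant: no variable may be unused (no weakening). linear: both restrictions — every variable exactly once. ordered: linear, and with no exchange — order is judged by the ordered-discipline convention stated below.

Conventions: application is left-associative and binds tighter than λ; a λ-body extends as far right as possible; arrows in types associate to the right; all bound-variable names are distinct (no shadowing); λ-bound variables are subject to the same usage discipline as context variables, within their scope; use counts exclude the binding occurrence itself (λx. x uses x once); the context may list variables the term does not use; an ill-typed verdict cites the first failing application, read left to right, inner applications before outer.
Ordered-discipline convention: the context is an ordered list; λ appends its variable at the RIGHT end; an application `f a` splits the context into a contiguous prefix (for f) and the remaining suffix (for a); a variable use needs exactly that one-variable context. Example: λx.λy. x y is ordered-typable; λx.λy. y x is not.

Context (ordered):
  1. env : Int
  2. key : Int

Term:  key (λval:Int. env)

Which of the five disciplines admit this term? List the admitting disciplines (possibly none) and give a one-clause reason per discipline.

admitted in: none
variable uses: env=1, key=1, val [bound]=0
uses in reading order: key, env
typing: ill-typed: can't apply a value of type Int
ordered: ✗, not simply typable
linear: ✗, fails simple typing
affine: ✗, a type mismatch blocks all five
relevant: ✗, the type mismatch rejects it
unrestricted: ✗, not simply typable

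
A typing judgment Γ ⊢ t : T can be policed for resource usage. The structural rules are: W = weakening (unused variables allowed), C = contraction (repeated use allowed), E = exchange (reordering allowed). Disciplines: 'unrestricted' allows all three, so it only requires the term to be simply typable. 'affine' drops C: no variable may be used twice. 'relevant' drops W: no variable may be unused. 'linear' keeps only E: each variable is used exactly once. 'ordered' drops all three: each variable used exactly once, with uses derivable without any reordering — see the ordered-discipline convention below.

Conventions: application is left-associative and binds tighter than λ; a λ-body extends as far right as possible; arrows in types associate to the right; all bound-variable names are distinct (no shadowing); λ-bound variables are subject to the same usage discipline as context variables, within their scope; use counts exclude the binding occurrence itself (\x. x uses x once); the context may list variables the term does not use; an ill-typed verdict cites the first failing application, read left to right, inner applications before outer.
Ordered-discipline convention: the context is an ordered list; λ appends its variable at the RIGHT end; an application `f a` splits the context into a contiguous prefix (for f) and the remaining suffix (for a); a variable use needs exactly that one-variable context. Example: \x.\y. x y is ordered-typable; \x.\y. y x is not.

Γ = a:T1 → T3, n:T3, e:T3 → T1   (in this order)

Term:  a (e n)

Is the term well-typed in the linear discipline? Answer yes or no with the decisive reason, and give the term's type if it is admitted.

yes — a, n, e: one use apiece; term : T3
use counts: a ×1; n ×1; e ×1
uses in reading order: a, e, n
typing: well-typed — term : T3
across the five disciplines: ordered ✗ · linear ✓ · affine ✓ · relevant ✓ · unrestricted ✓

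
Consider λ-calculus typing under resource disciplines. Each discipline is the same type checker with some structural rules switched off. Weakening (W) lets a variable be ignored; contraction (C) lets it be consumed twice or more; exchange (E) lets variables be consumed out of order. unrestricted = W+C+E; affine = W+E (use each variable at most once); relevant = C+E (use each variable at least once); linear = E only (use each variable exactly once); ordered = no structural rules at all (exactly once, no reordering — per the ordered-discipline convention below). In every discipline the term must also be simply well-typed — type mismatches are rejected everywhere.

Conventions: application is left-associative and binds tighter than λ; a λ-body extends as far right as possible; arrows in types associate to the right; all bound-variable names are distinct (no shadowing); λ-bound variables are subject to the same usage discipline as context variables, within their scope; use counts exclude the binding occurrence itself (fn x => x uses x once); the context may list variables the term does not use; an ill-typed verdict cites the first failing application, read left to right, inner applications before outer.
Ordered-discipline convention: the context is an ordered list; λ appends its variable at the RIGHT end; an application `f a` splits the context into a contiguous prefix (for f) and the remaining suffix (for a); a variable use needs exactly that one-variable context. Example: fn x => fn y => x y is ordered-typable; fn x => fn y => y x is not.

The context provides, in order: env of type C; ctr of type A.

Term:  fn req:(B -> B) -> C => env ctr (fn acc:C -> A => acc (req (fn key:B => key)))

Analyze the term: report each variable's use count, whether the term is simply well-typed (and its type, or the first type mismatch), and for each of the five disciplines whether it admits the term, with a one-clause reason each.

use counts: env=1, ctr=1, req (λ-bound)=1, acc (λ-bound)=1, key (λ-bound)=1
use order (left to right): env, ctr, acc, req, key
typing: ill-typed: non-arrow in function slot: C
ordered: ✗, a type mismatch blocks all five
linear: ✗, the type mismatch rejects it
affine: ✗, not simply typable
relevant: ✗, fails simple typing
unrestricted: ✗, a type mismatch blocks all five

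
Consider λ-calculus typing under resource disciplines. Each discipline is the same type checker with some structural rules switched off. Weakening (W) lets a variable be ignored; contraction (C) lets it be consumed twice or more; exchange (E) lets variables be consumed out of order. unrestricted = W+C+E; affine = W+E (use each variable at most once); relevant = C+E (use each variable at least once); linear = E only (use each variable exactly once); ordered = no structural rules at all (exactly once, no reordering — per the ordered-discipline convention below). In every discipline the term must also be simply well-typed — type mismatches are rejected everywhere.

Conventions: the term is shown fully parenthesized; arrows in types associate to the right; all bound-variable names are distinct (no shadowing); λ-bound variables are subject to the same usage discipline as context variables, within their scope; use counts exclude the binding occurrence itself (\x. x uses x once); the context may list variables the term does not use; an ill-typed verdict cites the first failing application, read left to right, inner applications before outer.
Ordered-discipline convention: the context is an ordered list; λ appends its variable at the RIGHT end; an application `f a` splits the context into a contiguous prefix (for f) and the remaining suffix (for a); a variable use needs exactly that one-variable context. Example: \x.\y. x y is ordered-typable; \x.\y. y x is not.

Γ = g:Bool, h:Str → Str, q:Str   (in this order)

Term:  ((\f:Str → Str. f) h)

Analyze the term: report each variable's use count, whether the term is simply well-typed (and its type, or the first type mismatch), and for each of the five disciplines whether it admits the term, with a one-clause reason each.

usage: g=0, h=1, q=0, f (λ-bound)=1
uses in reading order: f, h
typing: well-typed — term : Str → Str
ordered: ✗, g, q never used (weakening)
linear: ✗, g, q never used (weakening)
affine: ✓, g, h, q, f: no repeats, contraction unneeded
relevant: ✗, g, q never used (weakening)
unrestricted: ✓, well-typed at Str → Str; no restrictions here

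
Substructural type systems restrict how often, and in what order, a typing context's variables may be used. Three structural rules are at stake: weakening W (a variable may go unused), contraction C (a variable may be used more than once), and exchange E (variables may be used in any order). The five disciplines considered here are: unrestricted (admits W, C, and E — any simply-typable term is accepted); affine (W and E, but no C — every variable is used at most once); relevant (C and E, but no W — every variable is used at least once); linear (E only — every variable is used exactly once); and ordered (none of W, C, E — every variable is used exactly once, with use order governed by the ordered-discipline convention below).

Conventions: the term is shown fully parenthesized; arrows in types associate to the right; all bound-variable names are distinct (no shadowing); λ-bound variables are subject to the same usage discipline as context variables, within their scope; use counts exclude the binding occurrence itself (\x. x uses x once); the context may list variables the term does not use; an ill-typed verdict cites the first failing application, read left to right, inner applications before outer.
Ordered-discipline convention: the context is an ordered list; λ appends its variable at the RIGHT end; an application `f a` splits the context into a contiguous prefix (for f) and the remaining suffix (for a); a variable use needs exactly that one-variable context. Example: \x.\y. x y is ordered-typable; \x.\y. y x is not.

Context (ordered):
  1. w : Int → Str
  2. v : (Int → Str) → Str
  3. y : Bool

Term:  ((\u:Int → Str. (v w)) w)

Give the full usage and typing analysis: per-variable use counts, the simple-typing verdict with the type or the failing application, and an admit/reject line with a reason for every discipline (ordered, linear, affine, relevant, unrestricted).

usage: w: 2×, v: 1×, y: 0×, u [bound]: 0×
order of uses: v, w, w
typing: the term checks, with type Str
ordered ✗ (w ×2 used more than once (contraction); y, u never used (weakening))
linear ✗ (w ×2 used more than once (contraction); y, u never used (weakening))
affine ✗ (w ×2 used more than once (contraction))
relevant ✗ (y, u never used (weakening))
unrestricted ✓ (simply typable at Str; W, C, E all held)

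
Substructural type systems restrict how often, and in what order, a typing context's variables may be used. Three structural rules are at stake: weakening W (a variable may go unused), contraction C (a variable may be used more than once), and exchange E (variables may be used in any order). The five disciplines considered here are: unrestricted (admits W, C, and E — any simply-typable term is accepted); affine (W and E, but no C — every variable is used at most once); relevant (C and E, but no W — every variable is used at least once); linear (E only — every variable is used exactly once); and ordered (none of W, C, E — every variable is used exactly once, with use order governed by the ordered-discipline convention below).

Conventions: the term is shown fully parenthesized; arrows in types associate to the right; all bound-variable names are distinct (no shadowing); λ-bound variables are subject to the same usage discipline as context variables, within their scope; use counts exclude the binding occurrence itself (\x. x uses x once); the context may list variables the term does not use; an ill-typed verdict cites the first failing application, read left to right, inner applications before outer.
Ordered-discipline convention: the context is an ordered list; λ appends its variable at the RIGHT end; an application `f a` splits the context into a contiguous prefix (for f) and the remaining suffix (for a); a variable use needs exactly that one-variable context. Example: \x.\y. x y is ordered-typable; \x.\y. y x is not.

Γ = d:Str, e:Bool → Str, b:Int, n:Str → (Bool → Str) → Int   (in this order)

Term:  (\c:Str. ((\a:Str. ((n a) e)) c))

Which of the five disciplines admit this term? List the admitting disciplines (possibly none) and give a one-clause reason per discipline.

admitted by: affine, unrestricted
counts: d ×0, e ×1, b ×0, n ×1, c (bound) ×1, a (bound) ×1
uses in reading order: n, a, e, c
typing: the term checks, with type Str → Int
ordered ✗ (d, b never used (weakening))
linear ✗ (d, b never used (weakening))
affine ✓ (d, e, b, n, c, a: no repeats, contraction unneeded)
relevant ✗ (d, b never used (weakening))
unrestricted ✓ (well-typed at Str → Int; no restrictions here)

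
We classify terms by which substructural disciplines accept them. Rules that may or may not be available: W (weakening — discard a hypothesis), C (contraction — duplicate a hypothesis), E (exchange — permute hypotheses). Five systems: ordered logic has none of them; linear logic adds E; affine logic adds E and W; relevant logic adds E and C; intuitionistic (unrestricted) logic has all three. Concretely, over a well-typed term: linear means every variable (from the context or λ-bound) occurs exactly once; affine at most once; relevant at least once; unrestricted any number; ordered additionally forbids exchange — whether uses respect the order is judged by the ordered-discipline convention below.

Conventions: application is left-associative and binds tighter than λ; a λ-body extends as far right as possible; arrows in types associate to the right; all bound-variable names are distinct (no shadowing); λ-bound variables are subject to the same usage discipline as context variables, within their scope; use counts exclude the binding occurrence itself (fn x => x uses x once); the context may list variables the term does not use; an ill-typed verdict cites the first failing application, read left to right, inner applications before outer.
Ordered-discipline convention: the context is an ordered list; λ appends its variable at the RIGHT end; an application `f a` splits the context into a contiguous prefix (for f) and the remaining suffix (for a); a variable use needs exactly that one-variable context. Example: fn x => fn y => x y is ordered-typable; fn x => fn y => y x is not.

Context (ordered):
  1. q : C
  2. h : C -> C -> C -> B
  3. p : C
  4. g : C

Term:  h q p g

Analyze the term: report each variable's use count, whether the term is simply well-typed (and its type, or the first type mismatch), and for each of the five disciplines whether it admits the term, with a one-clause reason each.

variable uses: q: 1; h: 1; p: 1; g: 1
left-to-right use order: h, q, p, g
typing: well-typed at B
ordered: ✗, no ordered split (uses run h, q, p, g)
linear: ✓, exactly-once usage across q, h, p, g
affine: ✓, no duplicate uses among q, h, p, g
relevant: ✓, q, h, p, g: all used, weakening unneeded
unrestricted: ✓, typability at B is all that's needed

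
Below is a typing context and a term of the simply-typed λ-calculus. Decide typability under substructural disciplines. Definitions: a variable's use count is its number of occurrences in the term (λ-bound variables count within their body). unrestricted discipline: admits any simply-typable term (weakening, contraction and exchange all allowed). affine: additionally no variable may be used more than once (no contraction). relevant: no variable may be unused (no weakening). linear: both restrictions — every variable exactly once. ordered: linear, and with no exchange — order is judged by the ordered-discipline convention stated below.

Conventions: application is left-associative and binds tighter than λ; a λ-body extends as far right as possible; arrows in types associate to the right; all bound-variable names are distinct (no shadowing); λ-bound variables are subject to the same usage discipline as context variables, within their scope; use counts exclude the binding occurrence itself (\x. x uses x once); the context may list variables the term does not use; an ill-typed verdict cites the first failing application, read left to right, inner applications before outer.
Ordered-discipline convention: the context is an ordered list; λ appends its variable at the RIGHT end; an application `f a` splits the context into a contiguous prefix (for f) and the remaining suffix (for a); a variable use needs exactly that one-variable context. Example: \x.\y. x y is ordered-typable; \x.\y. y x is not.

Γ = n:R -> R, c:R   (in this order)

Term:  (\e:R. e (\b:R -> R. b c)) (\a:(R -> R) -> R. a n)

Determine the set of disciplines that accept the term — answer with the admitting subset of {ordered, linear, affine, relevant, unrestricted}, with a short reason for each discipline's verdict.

admitted in: none
use counts: n: 1×, c: 1×, e (bound): 1×, b (bound): 1×, a (bound): 1×
left-to-right use order: e, b, c, a, n
typing: ill-typed: non-function type R applied to an argument
ordered ✗ (a type mismatch blocks all five)
linear ✗ (the type mismatch rejects it)
affine ✗ (not simply typable)
relevant ✗ (fails simple typing)
unrestricted ✗ (a type mismatch blocks all five)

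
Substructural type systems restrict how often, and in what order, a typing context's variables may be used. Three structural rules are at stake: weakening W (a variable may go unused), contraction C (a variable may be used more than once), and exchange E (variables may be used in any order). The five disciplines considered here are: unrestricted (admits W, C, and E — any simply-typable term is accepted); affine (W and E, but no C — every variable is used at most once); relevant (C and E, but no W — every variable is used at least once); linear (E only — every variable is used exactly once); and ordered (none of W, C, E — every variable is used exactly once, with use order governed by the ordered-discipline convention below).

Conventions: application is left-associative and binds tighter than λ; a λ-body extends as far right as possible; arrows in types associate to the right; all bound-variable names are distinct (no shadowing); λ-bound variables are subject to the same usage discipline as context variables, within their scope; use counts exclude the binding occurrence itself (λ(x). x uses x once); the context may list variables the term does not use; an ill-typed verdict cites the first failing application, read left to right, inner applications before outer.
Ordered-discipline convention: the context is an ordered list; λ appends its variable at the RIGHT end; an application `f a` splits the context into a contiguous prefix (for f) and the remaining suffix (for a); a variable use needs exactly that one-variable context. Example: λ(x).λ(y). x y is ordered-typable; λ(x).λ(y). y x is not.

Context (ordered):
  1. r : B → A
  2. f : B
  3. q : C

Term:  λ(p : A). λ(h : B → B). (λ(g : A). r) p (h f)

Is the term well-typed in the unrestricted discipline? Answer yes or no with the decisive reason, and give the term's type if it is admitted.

yes — well-typed at A → (B → B) → A; no restrictions here; term : A → (B → B) → A
variable uses: r=1; f=1; q=0; p (λ-bound)=1; h (λ-bound)=1; g (λ-bound)=0
order of uses: r, p, h, f
typing: well-typed at A → (B → B) → A
across the five disciplines: ordered ✗ · linear ✗ · affine ✓ · relevant ✗ · unrestricted ✓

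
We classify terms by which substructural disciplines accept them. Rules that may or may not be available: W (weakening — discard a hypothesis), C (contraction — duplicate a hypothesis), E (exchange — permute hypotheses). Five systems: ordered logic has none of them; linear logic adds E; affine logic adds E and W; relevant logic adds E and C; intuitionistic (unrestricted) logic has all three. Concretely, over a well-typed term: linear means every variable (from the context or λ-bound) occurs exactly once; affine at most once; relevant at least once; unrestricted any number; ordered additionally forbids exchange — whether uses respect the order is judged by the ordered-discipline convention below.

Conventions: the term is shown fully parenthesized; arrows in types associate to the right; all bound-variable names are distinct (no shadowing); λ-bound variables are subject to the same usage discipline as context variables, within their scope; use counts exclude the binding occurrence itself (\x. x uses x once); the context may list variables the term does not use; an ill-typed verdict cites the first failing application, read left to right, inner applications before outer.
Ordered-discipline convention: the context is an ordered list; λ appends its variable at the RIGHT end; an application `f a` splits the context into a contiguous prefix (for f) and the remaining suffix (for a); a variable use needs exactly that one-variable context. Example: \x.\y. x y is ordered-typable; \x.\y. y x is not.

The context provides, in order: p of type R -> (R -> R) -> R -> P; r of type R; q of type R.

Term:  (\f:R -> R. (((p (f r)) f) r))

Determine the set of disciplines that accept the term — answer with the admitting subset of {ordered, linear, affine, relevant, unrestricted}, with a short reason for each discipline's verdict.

admitting disciplines: unrestricted
counts: p: 1, r: 2, q: 0, f (bound): 2
use order (left to right): p, f, r, f, r
typing: well-typed — term : (R -> R) -> P
ordered: ✗, r ×2, f ×2 used more than once (contraction); unused: q — weakening required
linear: ✗, r ×2, f ×2 used more than once (contraction); unused: q — weakening required
affine: ✗, r ×2, f ×2 used more than once (contraction)
relevant: ✗, unused: q — weakening required
unrestricted: ✓, typability at (R -> R) -> P is all that's needed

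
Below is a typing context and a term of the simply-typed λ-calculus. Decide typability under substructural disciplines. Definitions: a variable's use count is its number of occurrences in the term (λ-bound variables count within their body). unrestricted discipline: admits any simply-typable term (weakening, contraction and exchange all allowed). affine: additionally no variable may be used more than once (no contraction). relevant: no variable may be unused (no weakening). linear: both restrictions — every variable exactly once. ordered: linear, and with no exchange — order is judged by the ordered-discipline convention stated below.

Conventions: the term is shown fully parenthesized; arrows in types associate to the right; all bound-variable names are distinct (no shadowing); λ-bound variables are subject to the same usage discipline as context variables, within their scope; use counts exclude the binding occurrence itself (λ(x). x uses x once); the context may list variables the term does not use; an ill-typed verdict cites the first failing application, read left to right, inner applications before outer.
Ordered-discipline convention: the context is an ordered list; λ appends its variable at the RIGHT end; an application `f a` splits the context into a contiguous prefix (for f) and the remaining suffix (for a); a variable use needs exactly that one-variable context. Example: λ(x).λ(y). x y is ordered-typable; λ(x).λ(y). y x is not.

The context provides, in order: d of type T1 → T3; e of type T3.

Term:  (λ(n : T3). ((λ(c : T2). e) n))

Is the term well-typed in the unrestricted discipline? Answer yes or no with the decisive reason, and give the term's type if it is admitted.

no — a type mismatch blocks all five
variable uses: d ×0; e ×1; n (bound) ×1; c (bound) ×0
left-to-right use order: e, n
typing: ill-typed: a function awaiting T2 gets T3
summary: ordered ✗; linear ✗; affine ✗; relevant ✗; unrestricted ✗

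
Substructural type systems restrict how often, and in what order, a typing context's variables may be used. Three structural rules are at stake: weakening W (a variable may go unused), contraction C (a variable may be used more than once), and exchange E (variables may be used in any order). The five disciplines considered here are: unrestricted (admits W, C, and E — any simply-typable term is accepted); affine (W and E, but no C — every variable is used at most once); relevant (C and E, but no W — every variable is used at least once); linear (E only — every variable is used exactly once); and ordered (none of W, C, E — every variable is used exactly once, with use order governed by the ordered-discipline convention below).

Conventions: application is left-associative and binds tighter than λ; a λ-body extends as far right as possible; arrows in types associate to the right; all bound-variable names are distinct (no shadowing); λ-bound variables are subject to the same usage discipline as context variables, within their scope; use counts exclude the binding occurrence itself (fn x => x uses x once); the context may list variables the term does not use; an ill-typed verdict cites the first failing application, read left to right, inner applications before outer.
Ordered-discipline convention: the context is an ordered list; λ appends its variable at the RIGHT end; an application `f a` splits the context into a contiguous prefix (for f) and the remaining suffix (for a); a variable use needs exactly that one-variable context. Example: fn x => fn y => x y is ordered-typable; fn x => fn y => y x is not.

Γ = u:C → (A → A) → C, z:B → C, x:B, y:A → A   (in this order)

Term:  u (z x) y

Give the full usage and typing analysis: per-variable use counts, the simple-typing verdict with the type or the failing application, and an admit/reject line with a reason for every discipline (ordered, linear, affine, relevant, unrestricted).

variable uses: u=1; z=1; x=1; y=1
uses in reading order: u, z, x, y
typing: well-typed at C
ordered ✓ (one use each (u, z, x, y); ordered split holds)
linear ✓ (each of u, z, x, y used exactly once)
affine ✓ (none of u, z, x, y used more than once)
relevant ✓ (u, z, x, y: all used, weakening unneeded)
unrestricted ✓ (typability at C is all that's needed)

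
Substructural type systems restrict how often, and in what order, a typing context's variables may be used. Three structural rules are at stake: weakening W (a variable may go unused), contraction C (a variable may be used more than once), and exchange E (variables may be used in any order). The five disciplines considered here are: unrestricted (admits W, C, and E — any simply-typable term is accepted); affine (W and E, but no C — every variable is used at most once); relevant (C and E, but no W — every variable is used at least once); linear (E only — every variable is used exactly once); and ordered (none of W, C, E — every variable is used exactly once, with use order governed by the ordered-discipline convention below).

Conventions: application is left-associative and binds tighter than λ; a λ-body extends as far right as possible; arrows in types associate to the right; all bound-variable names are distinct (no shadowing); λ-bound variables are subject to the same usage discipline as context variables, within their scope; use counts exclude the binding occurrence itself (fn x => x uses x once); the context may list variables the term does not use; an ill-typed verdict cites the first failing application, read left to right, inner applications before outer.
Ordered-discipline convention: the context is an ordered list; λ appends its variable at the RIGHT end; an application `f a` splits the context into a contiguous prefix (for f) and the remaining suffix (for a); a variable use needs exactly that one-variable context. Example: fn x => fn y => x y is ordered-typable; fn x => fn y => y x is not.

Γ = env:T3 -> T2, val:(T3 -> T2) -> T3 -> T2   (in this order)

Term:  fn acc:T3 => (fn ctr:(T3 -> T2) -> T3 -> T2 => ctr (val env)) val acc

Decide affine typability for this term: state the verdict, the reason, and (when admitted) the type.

no — val ×2 used more than once (contraction)
counts: env: 1; val: 2; acc [bound]: 1; ctr [bound]: 1
use order (left to right): ctr, val, env, val, acc
typing: ✓ — T3 -> T2
per-discipline verdicts: ordered ✗ · linear ✗ · affine ✗ · relevant ✓ · unrestricted ✓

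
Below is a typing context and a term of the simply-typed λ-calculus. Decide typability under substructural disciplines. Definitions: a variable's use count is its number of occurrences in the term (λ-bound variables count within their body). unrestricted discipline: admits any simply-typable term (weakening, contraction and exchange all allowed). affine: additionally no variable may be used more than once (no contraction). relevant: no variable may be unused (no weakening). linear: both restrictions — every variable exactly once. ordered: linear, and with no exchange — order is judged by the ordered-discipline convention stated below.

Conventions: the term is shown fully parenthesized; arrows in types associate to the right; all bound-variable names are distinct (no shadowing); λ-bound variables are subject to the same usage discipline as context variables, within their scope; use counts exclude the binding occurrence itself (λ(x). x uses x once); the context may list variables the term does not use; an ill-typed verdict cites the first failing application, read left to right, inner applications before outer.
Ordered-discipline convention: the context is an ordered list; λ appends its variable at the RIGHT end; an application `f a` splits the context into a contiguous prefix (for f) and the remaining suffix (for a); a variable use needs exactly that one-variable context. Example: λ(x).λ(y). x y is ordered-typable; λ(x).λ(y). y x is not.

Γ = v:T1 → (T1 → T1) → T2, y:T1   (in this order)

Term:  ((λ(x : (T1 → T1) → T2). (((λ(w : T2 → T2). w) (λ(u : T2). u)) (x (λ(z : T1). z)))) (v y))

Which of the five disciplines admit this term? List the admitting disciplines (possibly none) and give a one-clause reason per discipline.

admitting disciplines: ordered, linear, affine, relevant, unrestricted
use counts: v ×1, y ×1, x (bound) ×1, w (bound) ×1, u (bound) ×1, z (bound) ×1
left-to-right use order: w, u, x, z, v, y
typing: well-typed — term : T2
ordered: ✓ — single-use (v, y, x, w, u, z), ordered derivation ok
linear: ✓ — v, y, x, w, u, z: one use apiece
affine: ✓ — at most one use each (v, y, x, w, u, z)
relevant: ✓ — none of v, y, x, w, u, z goes unused
unrestricted: ✓ — type-checks (T2) and nothing is barred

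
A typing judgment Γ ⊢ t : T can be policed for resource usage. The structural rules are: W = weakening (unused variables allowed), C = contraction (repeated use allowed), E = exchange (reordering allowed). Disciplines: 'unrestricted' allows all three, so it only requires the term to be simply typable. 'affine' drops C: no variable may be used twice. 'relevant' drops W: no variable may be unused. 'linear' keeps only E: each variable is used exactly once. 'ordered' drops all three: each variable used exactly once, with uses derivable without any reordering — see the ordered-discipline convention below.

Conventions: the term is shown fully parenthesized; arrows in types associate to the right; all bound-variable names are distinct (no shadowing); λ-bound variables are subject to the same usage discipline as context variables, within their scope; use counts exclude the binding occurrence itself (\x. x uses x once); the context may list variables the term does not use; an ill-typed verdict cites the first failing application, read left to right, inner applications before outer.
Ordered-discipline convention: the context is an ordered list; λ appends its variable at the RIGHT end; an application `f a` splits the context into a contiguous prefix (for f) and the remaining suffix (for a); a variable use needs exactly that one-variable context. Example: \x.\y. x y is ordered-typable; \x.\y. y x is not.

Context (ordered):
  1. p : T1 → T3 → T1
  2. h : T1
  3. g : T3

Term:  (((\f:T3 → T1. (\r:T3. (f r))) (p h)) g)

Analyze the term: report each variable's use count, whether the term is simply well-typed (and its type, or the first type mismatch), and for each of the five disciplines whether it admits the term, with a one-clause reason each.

use counts: p=1, h=1, g=1, f (λ-bound)=1, r (λ-bound)=1
left-to-right use order: f, r, p, h, g
typing: well-typed at T1
ordered: ✓, p, h, g, f, r: once each, no exchange needed
linear: ✓, single use per variable (p, h, g, f, r)
affine: ✓, no duplicate uses among p, h, g, f, r
relevant: ✓, every one of p, h, g, f, r appears
unrestricted: ✓, simply typable at T1; W, C, E all held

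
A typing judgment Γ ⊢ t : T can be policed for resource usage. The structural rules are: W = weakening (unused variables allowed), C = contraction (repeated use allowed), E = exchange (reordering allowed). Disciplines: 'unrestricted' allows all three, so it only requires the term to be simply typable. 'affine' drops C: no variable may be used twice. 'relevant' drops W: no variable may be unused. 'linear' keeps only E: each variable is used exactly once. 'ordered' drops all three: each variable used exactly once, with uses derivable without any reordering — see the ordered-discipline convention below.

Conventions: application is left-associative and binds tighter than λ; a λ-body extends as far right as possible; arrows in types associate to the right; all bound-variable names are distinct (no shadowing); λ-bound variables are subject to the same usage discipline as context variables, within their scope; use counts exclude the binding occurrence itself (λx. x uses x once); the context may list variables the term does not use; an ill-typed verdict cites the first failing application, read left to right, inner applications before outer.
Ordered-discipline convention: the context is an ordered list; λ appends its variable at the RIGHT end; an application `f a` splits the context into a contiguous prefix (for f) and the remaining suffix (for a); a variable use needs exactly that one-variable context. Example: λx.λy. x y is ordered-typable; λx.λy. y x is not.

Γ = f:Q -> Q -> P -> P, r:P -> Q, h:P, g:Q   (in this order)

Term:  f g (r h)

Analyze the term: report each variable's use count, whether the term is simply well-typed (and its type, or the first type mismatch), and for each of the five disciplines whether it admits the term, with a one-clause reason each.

usage: f=1, r=1, h=1, g=1
order of uses: f, g, r, h
typing: the term checks, with type P -> P
ordered: ✗, use order f, g, r, h needs exchange
linear: ✓, each of f, r, h, g used exactly once
affine: ✓, at most one use each (f, r, h, g)
relevant: ✓, every one of f, r, h, g appears
unrestricted: ✓, type-checks (P -> P) and nothing is barred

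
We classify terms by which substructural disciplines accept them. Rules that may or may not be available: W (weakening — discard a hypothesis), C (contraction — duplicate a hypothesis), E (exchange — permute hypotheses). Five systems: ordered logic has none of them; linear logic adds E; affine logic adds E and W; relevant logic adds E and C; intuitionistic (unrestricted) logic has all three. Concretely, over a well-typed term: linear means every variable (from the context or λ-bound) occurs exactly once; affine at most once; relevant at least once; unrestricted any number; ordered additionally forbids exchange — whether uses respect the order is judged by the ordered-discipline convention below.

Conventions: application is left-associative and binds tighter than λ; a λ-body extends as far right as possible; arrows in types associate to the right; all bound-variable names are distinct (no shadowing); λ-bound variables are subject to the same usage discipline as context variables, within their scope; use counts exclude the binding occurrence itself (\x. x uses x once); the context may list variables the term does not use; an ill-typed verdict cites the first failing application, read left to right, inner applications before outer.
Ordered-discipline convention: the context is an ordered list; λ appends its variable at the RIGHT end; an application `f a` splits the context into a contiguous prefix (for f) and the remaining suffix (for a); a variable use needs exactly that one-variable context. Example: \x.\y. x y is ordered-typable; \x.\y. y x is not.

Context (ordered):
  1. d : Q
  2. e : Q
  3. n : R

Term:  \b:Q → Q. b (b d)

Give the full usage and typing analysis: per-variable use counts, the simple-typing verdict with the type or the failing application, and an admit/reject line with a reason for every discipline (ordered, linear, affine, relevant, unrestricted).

usage: d: 1×; e: 0×; n: 0×; b [bound]: 2×
order of uses: b, b, d
typing: the term checks, with type (Q → Q) → Q
ordered: ✗, b ×2 used more than once (contraction); e, n left unused
linear: ✗, b ×2 used more than once (contraction); e, n left unused
affine: ✗, b ×2 used more than once (contraction)
relevant: ✗, e, n left unused
unrestricted: ✓, type-checks ((Q → Q) → Q) and nothing is barred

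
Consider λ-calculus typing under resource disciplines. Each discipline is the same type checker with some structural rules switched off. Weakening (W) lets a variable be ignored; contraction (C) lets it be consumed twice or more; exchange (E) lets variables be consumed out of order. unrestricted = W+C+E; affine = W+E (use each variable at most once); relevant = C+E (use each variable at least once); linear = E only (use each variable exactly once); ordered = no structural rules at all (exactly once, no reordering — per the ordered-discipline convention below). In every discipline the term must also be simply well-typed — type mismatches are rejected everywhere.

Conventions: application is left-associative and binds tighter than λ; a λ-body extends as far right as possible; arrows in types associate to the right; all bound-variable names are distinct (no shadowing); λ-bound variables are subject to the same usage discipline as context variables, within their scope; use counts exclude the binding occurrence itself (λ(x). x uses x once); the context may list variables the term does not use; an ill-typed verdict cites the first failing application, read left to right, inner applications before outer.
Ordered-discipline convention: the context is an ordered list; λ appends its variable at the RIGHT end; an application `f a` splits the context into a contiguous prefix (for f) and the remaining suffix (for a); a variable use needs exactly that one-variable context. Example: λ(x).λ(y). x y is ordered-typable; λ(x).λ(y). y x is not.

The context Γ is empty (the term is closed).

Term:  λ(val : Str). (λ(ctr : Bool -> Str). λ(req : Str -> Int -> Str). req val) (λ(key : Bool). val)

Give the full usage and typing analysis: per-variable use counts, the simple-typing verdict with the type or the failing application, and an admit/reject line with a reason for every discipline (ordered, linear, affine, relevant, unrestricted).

use counts: val [bound]=2; ctr [bound]=0; req [bound]=1; key [bound]=0
order of uses: req, val, val
typing: the term checks, with type Str -> (Str -> Int -> Str) -> Int -> Str
ordered: ✗, val ×2 used more than once (contraction); unused: ctr, key — weakening required
linear: ✗, val ×2 used more than once (contraction); unused: ctr, key — weakening required
affine: ✗, val ×2 used more than once (contraction)
relevant: ✗, unused: ctr, key — weakening required
unrestricted: ✓, typability at Str -> (Str -> Int -> Str) -> Int -> Str is all that's needed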